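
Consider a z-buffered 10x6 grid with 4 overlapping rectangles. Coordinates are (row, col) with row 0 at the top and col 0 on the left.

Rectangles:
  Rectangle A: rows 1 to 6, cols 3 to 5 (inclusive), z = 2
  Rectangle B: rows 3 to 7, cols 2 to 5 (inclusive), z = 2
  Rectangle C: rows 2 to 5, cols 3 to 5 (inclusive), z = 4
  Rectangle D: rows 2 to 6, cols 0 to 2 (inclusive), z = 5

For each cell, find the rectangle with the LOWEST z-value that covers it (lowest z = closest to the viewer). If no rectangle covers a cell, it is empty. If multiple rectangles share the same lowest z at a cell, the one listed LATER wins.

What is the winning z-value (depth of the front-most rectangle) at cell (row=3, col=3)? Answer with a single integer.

Answer: 2

Derivation:
Check cell (3,3):
  A: rows 1-6 cols 3-5 z=2 -> covers; best now A (z=2)
  B: rows 3-7 cols 2-5 z=2 -> covers; best now B (z=2)
  C: rows 2-5 cols 3-5 z=4 -> covers; best now B (z=2)
  D: rows 2-6 cols 0-2 -> outside (col miss)
Winner: B at z=2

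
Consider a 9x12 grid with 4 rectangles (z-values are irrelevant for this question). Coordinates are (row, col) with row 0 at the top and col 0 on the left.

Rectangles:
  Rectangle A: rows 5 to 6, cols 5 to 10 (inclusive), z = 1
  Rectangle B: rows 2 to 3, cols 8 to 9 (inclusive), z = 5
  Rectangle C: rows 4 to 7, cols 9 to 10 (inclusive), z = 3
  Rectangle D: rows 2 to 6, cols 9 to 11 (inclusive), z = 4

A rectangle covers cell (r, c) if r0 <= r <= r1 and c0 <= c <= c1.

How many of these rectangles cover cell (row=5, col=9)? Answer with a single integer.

Check cell (5,9):
  A: rows 5-6 cols 5-10 -> covers
  B: rows 2-3 cols 8-9 -> outside (row miss)
  C: rows 4-7 cols 9-10 -> covers
  D: rows 2-6 cols 9-11 -> covers
Count covering = 3

Answer: 3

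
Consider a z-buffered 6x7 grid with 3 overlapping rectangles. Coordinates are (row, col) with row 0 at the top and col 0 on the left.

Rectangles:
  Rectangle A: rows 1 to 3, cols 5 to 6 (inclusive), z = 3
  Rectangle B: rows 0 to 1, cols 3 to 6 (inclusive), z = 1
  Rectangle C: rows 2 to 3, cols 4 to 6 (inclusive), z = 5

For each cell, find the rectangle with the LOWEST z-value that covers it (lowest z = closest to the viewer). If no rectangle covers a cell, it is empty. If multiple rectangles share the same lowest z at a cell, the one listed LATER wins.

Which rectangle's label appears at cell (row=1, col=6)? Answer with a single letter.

Check cell (1,6):
  A: rows 1-3 cols 5-6 z=3 -> covers; best now A (z=3)
  B: rows 0-1 cols 3-6 z=1 -> covers; best now B (z=1)
  C: rows 2-3 cols 4-6 -> outside (row miss)
Winner: B at z=1

Answer: B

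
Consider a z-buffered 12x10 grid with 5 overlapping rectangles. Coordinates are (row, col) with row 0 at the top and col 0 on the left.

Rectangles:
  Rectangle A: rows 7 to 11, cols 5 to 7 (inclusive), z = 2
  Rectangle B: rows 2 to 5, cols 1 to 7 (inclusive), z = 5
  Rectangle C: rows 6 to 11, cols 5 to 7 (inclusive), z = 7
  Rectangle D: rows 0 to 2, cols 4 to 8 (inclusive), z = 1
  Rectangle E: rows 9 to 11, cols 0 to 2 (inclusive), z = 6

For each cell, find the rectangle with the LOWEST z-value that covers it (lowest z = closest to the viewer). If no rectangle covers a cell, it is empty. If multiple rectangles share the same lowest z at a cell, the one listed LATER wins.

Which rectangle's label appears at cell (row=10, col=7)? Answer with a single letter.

Check cell (10,7):
  A: rows 7-11 cols 5-7 z=2 -> covers; best now A (z=2)
  B: rows 2-5 cols 1-7 -> outside (row miss)
  C: rows 6-11 cols 5-7 z=7 -> covers; best now A (z=2)
  D: rows 0-2 cols 4-8 -> outside (row miss)
  E: rows 9-11 cols 0-2 -> outside (col miss)
Winner: A at z=2

Answer: A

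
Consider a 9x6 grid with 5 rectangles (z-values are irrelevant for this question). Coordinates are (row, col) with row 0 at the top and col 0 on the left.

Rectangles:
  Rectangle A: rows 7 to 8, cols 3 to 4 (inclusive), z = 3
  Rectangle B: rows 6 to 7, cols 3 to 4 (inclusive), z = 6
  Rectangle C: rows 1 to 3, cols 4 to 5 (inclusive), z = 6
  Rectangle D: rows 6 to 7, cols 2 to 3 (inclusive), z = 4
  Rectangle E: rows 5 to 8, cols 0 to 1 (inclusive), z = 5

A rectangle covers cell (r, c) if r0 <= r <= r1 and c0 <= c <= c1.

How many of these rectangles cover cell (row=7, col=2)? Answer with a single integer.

Answer: 1

Derivation:
Check cell (7,2):
  A: rows 7-8 cols 3-4 -> outside (col miss)
  B: rows 6-7 cols 3-4 -> outside (col miss)
  C: rows 1-3 cols 4-5 -> outside (row miss)
  D: rows 6-7 cols 2-3 -> covers
  E: rows 5-8 cols 0-1 -> outside (col miss)
Count covering = 1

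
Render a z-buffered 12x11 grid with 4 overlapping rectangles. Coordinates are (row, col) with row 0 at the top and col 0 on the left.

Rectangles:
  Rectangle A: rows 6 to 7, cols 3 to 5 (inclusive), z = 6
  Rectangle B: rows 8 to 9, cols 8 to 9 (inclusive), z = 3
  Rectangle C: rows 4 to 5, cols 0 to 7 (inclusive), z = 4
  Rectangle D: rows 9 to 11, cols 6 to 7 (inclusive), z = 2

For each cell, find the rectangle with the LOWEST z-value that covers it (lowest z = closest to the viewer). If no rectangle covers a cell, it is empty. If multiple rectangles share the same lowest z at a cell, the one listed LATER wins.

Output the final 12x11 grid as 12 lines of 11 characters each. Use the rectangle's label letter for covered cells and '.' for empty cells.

...........
...........
...........
...........
CCCCCCCC...
CCCCCCCC...
...AAA.....
...AAA.....
........BB.
......DDBB.
......DD...
......DD...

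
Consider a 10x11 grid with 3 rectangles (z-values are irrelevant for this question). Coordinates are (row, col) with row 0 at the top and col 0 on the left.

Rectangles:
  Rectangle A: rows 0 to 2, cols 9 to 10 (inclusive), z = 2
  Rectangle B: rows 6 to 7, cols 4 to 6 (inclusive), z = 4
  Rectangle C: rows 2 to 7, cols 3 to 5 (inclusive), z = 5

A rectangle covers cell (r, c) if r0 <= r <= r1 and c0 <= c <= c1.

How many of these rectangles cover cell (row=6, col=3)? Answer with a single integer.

Check cell (6,3):
  A: rows 0-2 cols 9-10 -> outside (row miss)
  B: rows 6-7 cols 4-6 -> outside (col miss)
  C: rows 2-7 cols 3-5 -> covers
Count covering = 1

Answer: 1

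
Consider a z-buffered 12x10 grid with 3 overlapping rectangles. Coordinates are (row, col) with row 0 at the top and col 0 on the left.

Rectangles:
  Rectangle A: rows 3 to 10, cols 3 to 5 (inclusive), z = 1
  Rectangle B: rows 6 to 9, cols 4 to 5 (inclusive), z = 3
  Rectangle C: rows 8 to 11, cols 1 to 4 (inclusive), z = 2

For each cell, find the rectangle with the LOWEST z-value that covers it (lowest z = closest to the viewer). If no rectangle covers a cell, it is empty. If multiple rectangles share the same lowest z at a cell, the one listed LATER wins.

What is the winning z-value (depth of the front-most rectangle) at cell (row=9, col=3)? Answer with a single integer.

Answer: 1

Derivation:
Check cell (9,3):
  A: rows 3-10 cols 3-5 z=1 -> covers; best now A (z=1)
  B: rows 6-9 cols 4-5 -> outside (col miss)
  C: rows 8-11 cols 1-4 z=2 -> covers; best now A (z=1)
Winner: A at z=1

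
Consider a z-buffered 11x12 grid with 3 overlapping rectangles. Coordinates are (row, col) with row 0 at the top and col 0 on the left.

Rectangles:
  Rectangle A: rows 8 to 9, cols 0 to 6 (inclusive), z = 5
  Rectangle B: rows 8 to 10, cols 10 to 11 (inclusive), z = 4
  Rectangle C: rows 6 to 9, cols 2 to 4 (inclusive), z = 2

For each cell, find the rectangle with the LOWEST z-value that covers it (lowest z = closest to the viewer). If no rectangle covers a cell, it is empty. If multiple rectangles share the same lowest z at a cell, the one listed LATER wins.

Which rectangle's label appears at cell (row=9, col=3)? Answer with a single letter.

Answer: C

Derivation:
Check cell (9,3):
  A: rows 8-9 cols 0-6 z=5 -> covers; best now A (z=5)
  B: rows 8-10 cols 10-11 -> outside (col miss)
  C: rows 6-9 cols 2-4 z=2 -> covers; best now C (z=2)
Winner: C at z=2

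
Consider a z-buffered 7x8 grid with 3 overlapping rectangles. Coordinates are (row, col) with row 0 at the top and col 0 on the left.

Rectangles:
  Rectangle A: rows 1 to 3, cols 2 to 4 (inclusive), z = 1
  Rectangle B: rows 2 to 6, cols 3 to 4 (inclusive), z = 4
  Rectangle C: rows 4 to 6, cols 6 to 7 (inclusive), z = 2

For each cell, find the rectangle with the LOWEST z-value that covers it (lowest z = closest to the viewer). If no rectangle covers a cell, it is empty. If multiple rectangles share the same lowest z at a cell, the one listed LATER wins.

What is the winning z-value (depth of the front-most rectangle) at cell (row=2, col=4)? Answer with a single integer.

Check cell (2,4):
  A: rows 1-3 cols 2-4 z=1 -> covers; best now A (z=1)
  B: rows 2-6 cols 3-4 z=4 -> covers; best now A (z=1)
  C: rows 4-6 cols 6-7 -> outside (row miss)
Winner: A at z=1

Answer: 1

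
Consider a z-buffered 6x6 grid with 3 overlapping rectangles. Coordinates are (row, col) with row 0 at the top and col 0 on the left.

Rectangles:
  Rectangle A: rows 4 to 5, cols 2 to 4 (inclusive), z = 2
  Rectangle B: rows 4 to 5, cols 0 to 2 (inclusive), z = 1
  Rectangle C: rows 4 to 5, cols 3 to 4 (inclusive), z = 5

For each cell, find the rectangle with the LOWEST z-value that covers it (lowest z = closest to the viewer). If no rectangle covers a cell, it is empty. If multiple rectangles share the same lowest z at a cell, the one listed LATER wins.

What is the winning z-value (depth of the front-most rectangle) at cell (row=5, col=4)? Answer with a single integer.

Check cell (5,4):
  A: rows 4-5 cols 2-4 z=2 -> covers; best now A (z=2)
  B: rows 4-5 cols 0-2 -> outside (col miss)
  C: rows 4-5 cols 3-4 z=5 -> covers; best now A (z=2)
Winner: A at z=2

Answer: 2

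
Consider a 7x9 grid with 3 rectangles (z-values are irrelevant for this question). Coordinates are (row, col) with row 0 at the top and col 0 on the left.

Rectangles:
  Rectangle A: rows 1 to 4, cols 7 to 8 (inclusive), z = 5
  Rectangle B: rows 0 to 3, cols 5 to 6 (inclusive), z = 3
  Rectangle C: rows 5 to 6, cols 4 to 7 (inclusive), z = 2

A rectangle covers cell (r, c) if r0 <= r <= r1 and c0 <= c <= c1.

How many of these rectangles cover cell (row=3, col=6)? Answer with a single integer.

Answer: 1

Derivation:
Check cell (3,6):
  A: rows 1-4 cols 7-8 -> outside (col miss)
  B: rows 0-3 cols 5-6 -> covers
  C: rows 5-6 cols 4-7 -> outside (row miss)
Count covering = 1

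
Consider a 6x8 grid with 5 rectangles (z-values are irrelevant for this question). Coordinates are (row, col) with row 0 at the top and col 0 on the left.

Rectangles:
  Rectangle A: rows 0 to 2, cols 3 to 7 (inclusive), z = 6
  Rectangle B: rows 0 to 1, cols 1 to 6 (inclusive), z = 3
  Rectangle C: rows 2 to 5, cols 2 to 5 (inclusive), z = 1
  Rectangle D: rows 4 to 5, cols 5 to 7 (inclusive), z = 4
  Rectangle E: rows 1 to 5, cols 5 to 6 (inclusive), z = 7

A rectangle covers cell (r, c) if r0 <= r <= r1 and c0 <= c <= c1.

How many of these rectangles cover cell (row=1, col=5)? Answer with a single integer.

Answer: 3

Derivation:
Check cell (1,5):
  A: rows 0-2 cols 3-7 -> covers
  B: rows 0-1 cols 1-6 -> covers
  C: rows 2-5 cols 2-5 -> outside (row miss)
  D: rows 4-5 cols 5-7 -> outside (row miss)
  E: rows 1-5 cols 5-6 -> covers
Count covering = 3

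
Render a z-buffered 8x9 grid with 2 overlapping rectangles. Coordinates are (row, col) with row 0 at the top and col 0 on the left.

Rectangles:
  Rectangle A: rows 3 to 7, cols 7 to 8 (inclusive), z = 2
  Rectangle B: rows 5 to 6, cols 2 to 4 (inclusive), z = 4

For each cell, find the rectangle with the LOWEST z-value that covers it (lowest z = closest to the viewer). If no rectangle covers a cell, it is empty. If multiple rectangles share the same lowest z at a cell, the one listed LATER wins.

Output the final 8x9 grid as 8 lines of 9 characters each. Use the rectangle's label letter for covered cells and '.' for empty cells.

.........
.........
.........
.......AA
.......AA
..BBB..AA
..BBB..AA
.......AA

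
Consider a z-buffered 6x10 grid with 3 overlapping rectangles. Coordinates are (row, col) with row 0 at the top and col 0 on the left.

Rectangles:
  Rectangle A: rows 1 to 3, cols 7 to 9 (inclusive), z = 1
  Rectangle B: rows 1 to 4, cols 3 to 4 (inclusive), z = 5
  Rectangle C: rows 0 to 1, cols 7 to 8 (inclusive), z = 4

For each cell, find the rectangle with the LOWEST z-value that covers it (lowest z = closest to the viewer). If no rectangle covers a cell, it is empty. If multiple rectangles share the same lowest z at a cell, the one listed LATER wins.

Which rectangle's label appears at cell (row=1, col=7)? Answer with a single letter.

Answer: A

Derivation:
Check cell (1,7):
  A: rows 1-3 cols 7-9 z=1 -> covers; best now A (z=1)
  B: rows 1-4 cols 3-4 -> outside (col miss)
  C: rows 0-1 cols 7-8 z=4 -> covers; best now A (z=1)
Winner: A at z=1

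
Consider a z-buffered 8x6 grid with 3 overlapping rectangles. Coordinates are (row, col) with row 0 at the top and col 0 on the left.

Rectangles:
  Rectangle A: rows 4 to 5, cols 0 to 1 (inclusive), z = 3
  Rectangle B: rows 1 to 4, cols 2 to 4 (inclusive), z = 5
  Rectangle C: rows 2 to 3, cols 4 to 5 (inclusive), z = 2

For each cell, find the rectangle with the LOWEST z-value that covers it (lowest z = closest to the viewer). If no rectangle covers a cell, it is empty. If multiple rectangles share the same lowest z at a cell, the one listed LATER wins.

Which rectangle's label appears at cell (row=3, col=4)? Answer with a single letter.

Answer: C

Derivation:
Check cell (3,4):
  A: rows 4-5 cols 0-1 -> outside (row miss)
  B: rows 1-4 cols 2-4 z=5 -> covers; best now B (z=5)
  C: rows 2-3 cols 4-5 z=2 -> covers; best now C (z=2)
Winner: C at z=2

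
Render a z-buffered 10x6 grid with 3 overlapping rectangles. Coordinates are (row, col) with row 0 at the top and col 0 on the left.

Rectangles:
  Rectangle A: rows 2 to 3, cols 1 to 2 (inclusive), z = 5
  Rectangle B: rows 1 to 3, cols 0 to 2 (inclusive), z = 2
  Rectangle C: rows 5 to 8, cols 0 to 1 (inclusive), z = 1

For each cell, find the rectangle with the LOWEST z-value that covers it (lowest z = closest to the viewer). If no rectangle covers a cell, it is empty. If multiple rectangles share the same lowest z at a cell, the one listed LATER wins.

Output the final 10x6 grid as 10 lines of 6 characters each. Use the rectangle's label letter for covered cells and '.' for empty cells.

......
BBB...
BBB...
BBB...
......
CC....
CC....
CC....
CC....
......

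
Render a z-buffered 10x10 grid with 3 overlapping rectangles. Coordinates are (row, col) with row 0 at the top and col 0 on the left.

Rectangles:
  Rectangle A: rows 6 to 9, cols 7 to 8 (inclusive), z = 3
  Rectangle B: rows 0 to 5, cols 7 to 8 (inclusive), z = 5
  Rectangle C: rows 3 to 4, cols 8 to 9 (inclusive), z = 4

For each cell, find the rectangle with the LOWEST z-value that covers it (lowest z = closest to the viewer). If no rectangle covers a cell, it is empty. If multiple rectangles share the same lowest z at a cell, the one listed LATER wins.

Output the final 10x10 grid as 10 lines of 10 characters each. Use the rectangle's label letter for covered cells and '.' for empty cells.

.......BB.
.......BB.
.......BB.
.......BCC
.......BCC
.......BB.
.......AA.
.......AA.
.......AA.
.......AA.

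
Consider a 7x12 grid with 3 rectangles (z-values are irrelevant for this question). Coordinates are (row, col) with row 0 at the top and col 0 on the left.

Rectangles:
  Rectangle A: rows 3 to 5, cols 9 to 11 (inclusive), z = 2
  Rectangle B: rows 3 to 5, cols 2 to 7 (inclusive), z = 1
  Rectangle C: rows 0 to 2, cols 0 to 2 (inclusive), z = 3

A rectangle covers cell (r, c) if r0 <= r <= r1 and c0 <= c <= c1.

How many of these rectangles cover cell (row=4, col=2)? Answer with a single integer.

Answer: 1

Derivation:
Check cell (4,2):
  A: rows 3-5 cols 9-11 -> outside (col miss)
  B: rows 3-5 cols 2-7 -> covers
  C: rows 0-2 cols 0-2 -> outside (row miss)
Count covering = 1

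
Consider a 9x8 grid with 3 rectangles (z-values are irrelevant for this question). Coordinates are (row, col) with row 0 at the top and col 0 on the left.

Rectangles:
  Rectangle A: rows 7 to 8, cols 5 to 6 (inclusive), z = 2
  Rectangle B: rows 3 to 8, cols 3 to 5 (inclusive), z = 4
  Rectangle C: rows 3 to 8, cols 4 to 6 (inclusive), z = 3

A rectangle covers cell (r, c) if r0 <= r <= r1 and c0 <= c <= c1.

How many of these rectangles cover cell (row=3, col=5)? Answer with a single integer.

Check cell (3,5):
  A: rows 7-8 cols 5-6 -> outside (row miss)
  B: rows 3-8 cols 3-5 -> covers
  C: rows 3-8 cols 4-6 -> covers
Count covering = 2

Answer: 2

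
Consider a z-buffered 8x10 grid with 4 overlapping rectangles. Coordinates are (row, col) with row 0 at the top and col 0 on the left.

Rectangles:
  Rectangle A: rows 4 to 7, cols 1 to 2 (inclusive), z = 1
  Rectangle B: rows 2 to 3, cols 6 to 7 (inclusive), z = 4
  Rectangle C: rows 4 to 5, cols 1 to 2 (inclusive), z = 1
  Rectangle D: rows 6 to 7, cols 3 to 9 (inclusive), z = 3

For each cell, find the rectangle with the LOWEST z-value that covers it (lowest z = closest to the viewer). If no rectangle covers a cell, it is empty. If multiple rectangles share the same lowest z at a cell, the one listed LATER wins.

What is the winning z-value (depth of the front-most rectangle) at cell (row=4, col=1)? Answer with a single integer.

Answer: 1

Derivation:
Check cell (4,1):
  A: rows 4-7 cols 1-2 z=1 -> covers; best now A (z=1)
  B: rows 2-3 cols 6-7 -> outside (row miss)
  C: rows 4-5 cols 1-2 z=1 -> covers; best now C (z=1)
  D: rows 6-7 cols 3-9 -> outside (row miss)
Winner: C at z=1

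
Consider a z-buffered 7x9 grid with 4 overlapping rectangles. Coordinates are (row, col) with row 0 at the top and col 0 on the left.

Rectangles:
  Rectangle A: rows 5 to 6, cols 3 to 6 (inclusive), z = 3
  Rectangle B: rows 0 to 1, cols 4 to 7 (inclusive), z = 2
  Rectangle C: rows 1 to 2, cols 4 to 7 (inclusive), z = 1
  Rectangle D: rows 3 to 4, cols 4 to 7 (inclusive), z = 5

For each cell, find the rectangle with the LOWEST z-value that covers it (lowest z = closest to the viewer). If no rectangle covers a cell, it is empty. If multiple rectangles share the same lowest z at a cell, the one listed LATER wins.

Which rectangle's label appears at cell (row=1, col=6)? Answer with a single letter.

Check cell (1,6):
  A: rows 5-6 cols 3-6 -> outside (row miss)
  B: rows 0-1 cols 4-7 z=2 -> covers; best now B (z=2)
  C: rows 1-2 cols 4-7 z=1 -> covers; best now C (z=1)
  D: rows 3-4 cols 4-7 -> outside (row miss)
Winner: C at z=1

Answer: C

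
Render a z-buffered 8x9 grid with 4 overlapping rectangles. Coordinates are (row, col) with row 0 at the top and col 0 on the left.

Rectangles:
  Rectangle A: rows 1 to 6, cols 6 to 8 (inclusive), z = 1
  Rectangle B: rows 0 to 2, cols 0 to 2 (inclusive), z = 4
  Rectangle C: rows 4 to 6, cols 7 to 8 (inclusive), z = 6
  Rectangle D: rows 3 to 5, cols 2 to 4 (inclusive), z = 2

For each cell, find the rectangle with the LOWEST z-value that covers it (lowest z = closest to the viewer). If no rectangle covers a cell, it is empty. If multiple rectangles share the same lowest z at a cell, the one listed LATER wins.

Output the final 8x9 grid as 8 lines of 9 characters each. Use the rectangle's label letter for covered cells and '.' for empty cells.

BBB......
BBB...AAA
BBB...AAA
..DDD.AAA
..DDD.AAA
..DDD.AAA
......AAA
.........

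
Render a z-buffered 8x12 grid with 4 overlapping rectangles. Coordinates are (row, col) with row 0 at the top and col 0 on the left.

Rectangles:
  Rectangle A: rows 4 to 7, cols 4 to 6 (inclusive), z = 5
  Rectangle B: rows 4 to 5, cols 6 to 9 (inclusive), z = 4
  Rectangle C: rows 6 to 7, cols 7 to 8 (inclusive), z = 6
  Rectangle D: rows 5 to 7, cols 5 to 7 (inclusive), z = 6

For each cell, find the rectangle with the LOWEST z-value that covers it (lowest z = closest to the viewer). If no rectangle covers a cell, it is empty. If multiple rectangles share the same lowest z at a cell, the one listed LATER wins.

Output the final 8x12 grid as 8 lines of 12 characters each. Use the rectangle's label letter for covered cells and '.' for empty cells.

............
............
............
............
....AABBBB..
....AABBBB..
....AAADC...
....AAADC...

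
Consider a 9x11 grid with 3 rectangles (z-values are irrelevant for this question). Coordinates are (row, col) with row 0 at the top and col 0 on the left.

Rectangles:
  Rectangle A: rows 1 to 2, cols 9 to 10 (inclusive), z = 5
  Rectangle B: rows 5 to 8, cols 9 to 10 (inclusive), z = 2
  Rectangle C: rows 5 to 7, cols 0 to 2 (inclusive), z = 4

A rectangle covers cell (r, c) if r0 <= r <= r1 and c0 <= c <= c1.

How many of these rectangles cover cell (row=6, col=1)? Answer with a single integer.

Check cell (6,1):
  A: rows 1-2 cols 9-10 -> outside (row miss)
  B: rows 5-8 cols 9-10 -> outside (col miss)
  C: rows 5-7 cols 0-2 -> covers
Count covering = 1

Answer: 1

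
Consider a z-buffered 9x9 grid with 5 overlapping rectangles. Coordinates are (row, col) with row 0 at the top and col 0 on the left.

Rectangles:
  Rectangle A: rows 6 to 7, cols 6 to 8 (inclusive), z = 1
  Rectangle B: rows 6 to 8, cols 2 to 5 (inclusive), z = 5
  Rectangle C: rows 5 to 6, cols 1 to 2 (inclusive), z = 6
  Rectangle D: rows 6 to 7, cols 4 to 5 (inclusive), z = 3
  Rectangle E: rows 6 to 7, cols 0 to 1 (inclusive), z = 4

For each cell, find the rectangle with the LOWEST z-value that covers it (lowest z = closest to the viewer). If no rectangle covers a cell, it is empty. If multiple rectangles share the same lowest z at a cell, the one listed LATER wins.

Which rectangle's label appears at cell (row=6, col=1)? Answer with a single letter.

Check cell (6,1):
  A: rows 6-7 cols 6-8 -> outside (col miss)
  B: rows 6-8 cols 2-5 -> outside (col miss)
  C: rows 5-6 cols 1-2 z=6 -> covers; best now C (z=6)
  D: rows 6-7 cols 4-5 -> outside (col miss)
  E: rows 6-7 cols 0-1 z=4 -> covers; best now E (z=4)
Winner: E at z=4

Answer: E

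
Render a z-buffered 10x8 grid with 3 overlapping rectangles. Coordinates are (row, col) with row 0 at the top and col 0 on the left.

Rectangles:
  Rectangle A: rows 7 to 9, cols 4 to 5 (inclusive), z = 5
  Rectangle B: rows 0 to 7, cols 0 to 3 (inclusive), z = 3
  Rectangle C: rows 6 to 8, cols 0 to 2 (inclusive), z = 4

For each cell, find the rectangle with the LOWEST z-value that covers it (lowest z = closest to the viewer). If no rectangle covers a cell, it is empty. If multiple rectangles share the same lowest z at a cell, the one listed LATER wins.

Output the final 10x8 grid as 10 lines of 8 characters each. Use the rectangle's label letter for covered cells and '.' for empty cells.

BBBB....
BBBB....
BBBB....
BBBB....
BBBB....
BBBB....
BBBB....
BBBBAA..
CCC.AA..
....AA..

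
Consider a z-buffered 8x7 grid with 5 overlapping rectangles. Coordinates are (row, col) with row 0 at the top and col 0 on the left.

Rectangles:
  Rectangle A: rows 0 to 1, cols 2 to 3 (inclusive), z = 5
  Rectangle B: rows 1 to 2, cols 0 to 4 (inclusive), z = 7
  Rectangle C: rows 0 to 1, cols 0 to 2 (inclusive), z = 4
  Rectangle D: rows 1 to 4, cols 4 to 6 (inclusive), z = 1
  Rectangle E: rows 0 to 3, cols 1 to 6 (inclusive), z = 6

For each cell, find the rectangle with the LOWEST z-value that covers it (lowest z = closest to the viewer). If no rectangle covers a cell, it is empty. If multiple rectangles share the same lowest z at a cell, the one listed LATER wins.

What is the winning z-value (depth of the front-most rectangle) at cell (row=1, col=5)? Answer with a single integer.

Answer: 1

Derivation:
Check cell (1,5):
  A: rows 0-1 cols 2-3 -> outside (col miss)
  B: rows 1-2 cols 0-4 -> outside (col miss)
  C: rows 0-1 cols 0-2 -> outside (col miss)
  D: rows 1-4 cols 4-6 z=1 -> covers; best now D (z=1)
  E: rows 0-3 cols 1-6 z=6 -> covers; best now D (z=1)
Winner: D at z=1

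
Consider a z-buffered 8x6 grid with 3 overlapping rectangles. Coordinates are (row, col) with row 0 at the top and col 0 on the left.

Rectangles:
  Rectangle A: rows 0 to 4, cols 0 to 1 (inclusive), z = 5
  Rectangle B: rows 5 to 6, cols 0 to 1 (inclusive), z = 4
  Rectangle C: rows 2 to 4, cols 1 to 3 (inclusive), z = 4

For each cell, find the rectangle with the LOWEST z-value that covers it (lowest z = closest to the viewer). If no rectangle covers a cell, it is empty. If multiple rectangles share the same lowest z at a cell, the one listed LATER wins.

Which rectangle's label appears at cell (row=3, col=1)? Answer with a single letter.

Check cell (3,1):
  A: rows 0-4 cols 0-1 z=5 -> covers; best now A (z=5)
  B: rows 5-6 cols 0-1 -> outside (row miss)
  C: rows 2-4 cols 1-3 z=4 -> covers; best now C (z=4)
Winner: C at z=4

Answer: C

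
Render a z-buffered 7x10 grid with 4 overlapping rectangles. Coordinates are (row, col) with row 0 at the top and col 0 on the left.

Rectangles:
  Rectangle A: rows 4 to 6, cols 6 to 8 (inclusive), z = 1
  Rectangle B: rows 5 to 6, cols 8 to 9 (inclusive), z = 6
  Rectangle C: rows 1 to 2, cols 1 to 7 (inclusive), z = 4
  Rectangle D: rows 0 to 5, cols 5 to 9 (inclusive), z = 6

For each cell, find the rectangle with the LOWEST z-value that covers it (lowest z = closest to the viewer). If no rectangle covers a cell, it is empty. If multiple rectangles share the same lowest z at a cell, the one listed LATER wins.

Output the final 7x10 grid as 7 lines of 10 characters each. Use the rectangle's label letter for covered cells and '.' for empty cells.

.....DDDDD
.CCCCCCCDD
.CCCCCCCDD
.....DDDDD
.....DAAAD
.....DAAAD
......AAAB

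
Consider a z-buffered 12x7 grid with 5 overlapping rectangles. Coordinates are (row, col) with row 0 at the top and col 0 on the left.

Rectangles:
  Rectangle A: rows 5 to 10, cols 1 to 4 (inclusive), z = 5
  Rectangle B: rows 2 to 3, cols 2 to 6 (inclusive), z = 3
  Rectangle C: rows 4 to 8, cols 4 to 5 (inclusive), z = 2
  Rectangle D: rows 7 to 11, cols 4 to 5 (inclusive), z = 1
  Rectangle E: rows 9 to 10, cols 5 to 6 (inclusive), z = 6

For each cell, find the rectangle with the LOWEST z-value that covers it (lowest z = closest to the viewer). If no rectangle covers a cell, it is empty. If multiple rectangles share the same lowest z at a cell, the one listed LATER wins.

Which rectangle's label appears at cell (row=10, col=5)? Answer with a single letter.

Answer: D

Derivation:
Check cell (10,5):
  A: rows 5-10 cols 1-4 -> outside (col miss)
  B: rows 2-3 cols 2-6 -> outside (row miss)
  C: rows 4-8 cols 4-5 -> outside (row miss)
  D: rows 7-11 cols 4-5 z=1 -> covers; best now D (z=1)
  E: rows 9-10 cols 5-6 z=6 -> covers; best now D (z=1)
Winner: D at z=1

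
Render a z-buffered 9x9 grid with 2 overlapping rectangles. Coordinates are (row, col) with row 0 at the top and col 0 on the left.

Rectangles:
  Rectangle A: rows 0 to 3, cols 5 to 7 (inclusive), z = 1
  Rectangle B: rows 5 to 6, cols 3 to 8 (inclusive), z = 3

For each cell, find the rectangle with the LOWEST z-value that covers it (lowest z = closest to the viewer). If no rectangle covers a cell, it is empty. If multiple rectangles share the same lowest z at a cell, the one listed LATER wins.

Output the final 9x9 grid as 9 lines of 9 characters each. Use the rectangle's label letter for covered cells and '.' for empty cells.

.....AAA.
.....AAA.
.....AAA.
.....AAA.
.........
...BBBBBB
...BBBBBB
.........
.........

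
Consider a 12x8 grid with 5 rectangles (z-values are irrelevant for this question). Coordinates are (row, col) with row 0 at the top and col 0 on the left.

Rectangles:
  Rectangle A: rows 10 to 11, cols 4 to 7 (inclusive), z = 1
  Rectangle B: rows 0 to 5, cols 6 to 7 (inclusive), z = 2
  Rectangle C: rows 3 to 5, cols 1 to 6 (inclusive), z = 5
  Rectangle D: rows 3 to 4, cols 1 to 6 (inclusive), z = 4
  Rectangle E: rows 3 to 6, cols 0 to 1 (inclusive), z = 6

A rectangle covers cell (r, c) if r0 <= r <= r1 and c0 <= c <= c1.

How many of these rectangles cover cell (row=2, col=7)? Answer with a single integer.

Check cell (2,7):
  A: rows 10-11 cols 4-7 -> outside (row miss)
  B: rows 0-5 cols 6-7 -> covers
  C: rows 3-5 cols 1-6 -> outside (row miss)
  D: rows 3-4 cols 1-6 -> outside (row miss)
  E: rows 3-6 cols 0-1 -> outside (row miss)
Count covering = 1

Answer: 1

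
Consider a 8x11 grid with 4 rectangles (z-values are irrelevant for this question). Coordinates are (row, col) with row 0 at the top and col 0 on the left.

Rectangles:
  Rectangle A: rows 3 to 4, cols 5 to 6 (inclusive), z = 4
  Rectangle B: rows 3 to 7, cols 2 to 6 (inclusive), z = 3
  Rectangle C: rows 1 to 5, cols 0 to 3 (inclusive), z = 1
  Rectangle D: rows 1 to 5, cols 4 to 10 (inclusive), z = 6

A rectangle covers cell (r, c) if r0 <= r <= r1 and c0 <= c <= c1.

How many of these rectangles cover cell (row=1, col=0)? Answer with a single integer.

Answer: 1

Derivation:
Check cell (1,0):
  A: rows 3-4 cols 5-6 -> outside (row miss)
  B: rows 3-7 cols 2-6 -> outside (row miss)
  C: rows 1-5 cols 0-3 -> covers
  D: rows 1-5 cols 4-10 -> outside (col miss)
Count covering = 1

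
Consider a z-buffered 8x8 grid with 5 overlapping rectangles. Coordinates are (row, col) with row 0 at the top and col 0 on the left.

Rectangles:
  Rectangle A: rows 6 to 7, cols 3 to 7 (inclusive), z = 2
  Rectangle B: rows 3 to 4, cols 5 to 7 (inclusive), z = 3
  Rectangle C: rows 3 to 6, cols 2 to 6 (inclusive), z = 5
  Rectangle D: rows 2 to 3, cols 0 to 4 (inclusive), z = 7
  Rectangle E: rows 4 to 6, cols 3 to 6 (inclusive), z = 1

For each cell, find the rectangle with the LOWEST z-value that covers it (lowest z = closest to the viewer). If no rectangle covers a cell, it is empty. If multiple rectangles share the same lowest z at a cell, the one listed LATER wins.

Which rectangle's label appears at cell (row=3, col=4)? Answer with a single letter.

Answer: C

Derivation:
Check cell (3,4):
  A: rows 6-7 cols 3-7 -> outside (row miss)
  B: rows 3-4 cols 5-7 -> outside (col miss)
  C: rows 3-6 cols 2-6 z=5 -> covers; best now C (z=5)
  D: rows 2-3 cols 0-4 z=7 -> covers; best now C (z=5)
  E: rows 4-6 cols 3-6 -> outside (row miss)
Winner: C at z=5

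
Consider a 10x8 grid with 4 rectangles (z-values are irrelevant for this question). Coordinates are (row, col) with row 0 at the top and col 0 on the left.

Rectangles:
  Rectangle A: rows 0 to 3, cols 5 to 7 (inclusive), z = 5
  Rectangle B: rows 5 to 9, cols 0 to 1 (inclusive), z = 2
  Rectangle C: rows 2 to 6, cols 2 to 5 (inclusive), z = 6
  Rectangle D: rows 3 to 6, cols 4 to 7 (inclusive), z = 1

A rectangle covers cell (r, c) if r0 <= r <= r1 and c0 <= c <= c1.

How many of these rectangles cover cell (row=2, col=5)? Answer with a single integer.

Check cell (2,5):
  A: rows 0-3 cols 5-7 -> covers
  B: rows 5-9 cols 0-1 -> outside (row miss)
  C: rows 2-6 cols 2-5 -> covers
  D: rows 3-6 cols 4-7 -> outside (row miss)
Count covering = 2

Answer: 2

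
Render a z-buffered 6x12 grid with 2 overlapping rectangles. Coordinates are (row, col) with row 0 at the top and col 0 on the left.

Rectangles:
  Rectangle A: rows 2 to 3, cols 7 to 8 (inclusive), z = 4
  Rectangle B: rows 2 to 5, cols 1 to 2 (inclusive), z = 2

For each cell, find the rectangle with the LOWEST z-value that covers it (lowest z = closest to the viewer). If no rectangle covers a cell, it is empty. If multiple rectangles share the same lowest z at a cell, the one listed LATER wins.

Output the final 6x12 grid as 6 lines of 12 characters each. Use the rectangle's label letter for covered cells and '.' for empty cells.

............
............
.BB....AA...
.BB....AA...
.BB.........
.BB.........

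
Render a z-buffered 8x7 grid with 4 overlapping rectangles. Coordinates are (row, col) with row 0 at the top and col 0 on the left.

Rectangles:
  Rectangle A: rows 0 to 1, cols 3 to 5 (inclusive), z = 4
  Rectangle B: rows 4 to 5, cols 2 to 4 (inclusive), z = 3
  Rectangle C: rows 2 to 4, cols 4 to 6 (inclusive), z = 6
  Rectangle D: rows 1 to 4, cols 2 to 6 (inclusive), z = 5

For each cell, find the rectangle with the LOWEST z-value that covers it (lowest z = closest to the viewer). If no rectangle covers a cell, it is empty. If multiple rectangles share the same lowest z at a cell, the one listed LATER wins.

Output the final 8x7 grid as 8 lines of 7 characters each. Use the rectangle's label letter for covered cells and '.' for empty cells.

...AAA.
..DAAAD
..DDDDD
..DDDDD
..BBBDD
..BBB..
.......
.......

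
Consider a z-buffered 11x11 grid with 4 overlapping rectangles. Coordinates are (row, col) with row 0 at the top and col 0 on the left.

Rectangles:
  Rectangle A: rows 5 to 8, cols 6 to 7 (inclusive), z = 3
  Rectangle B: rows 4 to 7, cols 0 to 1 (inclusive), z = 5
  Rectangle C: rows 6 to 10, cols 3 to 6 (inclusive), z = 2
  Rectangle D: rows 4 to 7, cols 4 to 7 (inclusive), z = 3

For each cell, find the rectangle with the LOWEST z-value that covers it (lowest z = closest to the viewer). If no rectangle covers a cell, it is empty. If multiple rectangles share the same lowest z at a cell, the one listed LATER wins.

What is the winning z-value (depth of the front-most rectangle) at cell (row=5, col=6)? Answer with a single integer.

Answer: 3

Derivation:
Check cell (5,6):
  A: rows 5-8 cols 6-7 z=3 -> covers; best now A (z=3)
  B: rows 4-7 cols 0-1 -> outside (col miss)
  C: rows 6-10 cols 3-6 -> outside (row miss)
  D: rows 4-7 cols 4-7 z=3 -> covers; best now D (z=3)
Winner: D at z=3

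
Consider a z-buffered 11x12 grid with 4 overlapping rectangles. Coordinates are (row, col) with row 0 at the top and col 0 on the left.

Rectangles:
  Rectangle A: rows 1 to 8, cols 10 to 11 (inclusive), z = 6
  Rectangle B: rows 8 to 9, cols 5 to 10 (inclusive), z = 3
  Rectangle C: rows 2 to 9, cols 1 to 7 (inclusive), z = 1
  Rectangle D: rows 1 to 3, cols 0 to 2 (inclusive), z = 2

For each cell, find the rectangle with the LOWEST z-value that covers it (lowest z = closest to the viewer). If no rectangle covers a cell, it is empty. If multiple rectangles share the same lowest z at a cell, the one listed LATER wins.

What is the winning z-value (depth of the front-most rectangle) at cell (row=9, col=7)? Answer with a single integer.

Answer: 1

Derivation:
Check cell (9,7):
  A: rows 1-8 cols 10-11 -> outside (row miss)
  B: rows 8-9 cols 5-10 z=3 -> covers; best now B (z=3)
  C: rows 2-9 cols 1-7 z=1 -> covers; best now C (z=1)
  D: rows 1-3 cols 0-2 -> outside (row miss)
Winner: C at z=1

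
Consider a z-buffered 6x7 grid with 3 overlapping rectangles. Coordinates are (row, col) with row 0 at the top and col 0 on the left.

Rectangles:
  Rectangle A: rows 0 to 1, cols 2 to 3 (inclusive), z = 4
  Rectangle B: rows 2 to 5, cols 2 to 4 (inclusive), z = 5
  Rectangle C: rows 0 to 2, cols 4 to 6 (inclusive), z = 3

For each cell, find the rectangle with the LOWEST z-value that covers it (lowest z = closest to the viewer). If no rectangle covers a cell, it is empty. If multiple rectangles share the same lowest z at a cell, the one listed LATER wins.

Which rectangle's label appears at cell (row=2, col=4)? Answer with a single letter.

Answer: C

Derivation:
Check cell (2,4):
  A: rows 0-1 cols 2-3 -> outside (row miss)
  B: rows 2-5 cols 2-4 z=5 -> covers; best now B (z=5)
  C: rows 0-2 cols 4-6 z=3 -> covers; best now C (z=3)
Winner: C at z=3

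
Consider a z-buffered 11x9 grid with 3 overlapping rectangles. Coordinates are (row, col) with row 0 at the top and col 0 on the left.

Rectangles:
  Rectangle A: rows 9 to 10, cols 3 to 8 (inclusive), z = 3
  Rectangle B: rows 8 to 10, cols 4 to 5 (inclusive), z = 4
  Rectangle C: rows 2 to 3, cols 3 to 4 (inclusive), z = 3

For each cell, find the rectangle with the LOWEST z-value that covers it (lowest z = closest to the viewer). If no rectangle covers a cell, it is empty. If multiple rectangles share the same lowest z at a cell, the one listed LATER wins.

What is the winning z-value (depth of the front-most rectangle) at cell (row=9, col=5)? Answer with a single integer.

Answer: 3

Derivation:
Check cell (9,5):
  A: rows 9-10 cols 3-8 z=3 -> covers; best now A (z=3)
  B: rows 8-10 cols 4-5 z=4 -> covers; best now A (z=3)
  C: rows 2-3 cols 3-4 -> outside (row miss)
Winner: A at z=3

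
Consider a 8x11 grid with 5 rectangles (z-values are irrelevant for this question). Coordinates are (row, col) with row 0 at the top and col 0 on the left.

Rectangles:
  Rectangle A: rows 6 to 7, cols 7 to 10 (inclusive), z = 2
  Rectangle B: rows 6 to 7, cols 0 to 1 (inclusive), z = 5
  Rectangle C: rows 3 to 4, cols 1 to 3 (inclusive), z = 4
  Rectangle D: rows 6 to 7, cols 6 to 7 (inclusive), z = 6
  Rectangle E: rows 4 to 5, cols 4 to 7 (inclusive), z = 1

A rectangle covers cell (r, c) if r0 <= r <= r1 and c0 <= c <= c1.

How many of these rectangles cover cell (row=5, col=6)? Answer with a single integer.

Answer: 1

Derivation:
Check cell (5,6):
  A: rows 6-7 cols 7-10 -> outside (row miss)
  B: rows 6-7 cols 0-1 -> outside (row miss)
  C: rows 3-4 cols 1-3 -> outside (row miss)
  D: rows 6-7 cols 6-7 -> outside (row miss)
  E: rows 4-5 cols 4-7 -> covers
Count covering = 1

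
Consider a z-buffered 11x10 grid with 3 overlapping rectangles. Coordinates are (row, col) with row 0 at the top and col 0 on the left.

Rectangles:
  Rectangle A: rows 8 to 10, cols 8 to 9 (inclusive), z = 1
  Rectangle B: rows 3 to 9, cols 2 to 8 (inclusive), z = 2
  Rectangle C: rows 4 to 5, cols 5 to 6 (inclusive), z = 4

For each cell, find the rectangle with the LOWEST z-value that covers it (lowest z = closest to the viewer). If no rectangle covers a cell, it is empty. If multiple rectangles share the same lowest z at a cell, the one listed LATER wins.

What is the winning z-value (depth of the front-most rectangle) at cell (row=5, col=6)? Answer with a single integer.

Answer: 2

Derivation:
Check cell (5,6):
  A: rows 8-10 cols 8-9 -> outside (row miss)
  B: rows 3-9 cols 2-8 z=2 -> covers; best now B (z=2)
  C: rows 4-5 cols 5-6 z=4 -> covers; best now B (z=2)
Winner: B at z=2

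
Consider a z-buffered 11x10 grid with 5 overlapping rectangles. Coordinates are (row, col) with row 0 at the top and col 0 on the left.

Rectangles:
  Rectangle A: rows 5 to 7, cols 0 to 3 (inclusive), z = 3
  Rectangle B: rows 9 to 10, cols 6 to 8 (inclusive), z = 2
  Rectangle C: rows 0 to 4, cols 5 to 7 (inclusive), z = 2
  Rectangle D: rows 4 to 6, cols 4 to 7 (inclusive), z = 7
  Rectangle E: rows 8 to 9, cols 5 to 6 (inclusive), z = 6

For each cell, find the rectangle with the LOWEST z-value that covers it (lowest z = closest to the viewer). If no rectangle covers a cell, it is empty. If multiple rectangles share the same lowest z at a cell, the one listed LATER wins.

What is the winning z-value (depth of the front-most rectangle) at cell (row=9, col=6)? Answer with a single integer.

Answer: 2

Derivation:
Check cell (9,6):
  A: rows 5-7 cols 0-3 -> outside (row miss)
  B: rows 9-10 cols 6-8 z=2 -> covers; best now B (z=2)
  C: rows 0-4 cols 5-7 -> outside (row miss)
  D: rows 4-6 cols 4-7 -> outside (row miss)
  E: rows 8-9 cols 5-6 z=6 -> covers; best now B (z=2)
Winner: B at z=2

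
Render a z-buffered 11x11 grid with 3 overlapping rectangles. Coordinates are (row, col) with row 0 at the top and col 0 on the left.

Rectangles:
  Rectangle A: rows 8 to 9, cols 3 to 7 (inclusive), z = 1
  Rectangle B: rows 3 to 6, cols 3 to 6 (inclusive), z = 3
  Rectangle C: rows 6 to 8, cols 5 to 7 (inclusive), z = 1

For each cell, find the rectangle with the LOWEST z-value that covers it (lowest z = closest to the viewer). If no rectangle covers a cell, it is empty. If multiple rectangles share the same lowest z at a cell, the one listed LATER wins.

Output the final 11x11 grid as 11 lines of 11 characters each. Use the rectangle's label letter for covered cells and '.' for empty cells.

...........
...........
...........
...BBBB....
...BBBB....
...BBBB....
...BBCCC...
.....CCC...
...AACCC...
...AAAAA...
...........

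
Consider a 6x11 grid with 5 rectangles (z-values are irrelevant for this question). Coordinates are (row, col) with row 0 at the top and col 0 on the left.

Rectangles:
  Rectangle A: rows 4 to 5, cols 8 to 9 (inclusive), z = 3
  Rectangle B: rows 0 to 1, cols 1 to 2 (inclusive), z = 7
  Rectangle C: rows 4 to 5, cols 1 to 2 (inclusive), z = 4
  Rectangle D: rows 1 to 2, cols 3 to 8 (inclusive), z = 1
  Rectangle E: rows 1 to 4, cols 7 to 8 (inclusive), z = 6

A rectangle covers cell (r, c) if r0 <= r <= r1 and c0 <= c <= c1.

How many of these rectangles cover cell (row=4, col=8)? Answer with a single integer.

Answer: 2

Derivation:
Check cell (4,8):
  A: rows 4-5 cols 8-9 -> covers
  B: rows 0-1 cols 1-2 -> outside (row miss)
  C: rows 4-5 cols 1-2 -> outside (col miss)
  D: rows 1-2 cols 3-8 -> outside (row miss)
  E: rows 1-4 cols 7-8 -> covers
Count covering = 2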